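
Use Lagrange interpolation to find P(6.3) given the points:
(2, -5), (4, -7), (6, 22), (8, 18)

Lagrange interpolation formula:
P(x) = Σ yᵢ × Lᵢ(x)
where Lᵢ(x) = Π_{j≠i} (x - xⱼ)/(xᵢ - xⱼ)

L_0(6.3) = (6.3 - 4)/(2 - 4) × (6.3 - 6)/(2 - 6) × (6.3 - 8)/(2 - 8) = 0.024437
L_1(6.3) = (6.3 - 2)/(4 - 2) × (6.3 - 6)/(4 - 6) × (6.3 - 8)/(4 - 8) = -0.137062
L_2(6.3) = (6.3 - 2)/(6 - 2) × (6.3 - 4)/(6 - 4) × (6.3 - 8)/(6 - 8) = 1.050812
L_3(6.3) = (6.3 - 2)/(8 - 2) × (6.3 - 4)/(8 - 4) × (6.3 - 6)/(8 - 6) = 0.061812

P(6.3) = (-5)×L_0(6.3) + (-7)×L_1(6.3) + 22×L_2(6.3) + 18×L_3(6.3)
P(6.3) = 25.067750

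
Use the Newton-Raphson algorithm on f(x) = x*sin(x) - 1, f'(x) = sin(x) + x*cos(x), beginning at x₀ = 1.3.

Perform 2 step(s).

f(x) = x*sin(x) - 1
f'(x) = sin(x) + x*cos(x)
x₀ = 1.3

Newton-Raphson formula: x_{n+1} = x_n - f(x_n)/f'(x_n)

Iteration 1:
  f(1.300000) = 0.252626
  f'(1.300000) = 1.311307
  x_1 = 1.300000 - 0.252626/1.311307 = 1.107348
Iteration 2:
  f(1.107348) = -0.009459
  f'(1.107348) = 1.389540
  x_2 = 1.107348 - (-0.009459)/1.389540 = 1.114155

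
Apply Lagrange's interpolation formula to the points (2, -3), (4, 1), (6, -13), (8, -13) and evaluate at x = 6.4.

Lagrange interpolation formula:
P(x) = Σ yᵢ × Lᵢ(x)
where Lᵢ(x) = Π_{j≠i} (x - xⱼ)/(xᵢ - xⱼ)

L_0(6.4) = (6.4 - 4)/(2 - 4) × (6.4 - 6)/(2 - 6) × (6.4 - 8)/(2 - 8) = 0.032000
L_1(6.4) = (6.4 - 2)/(4 - 2) × (6.4 - 6)/(4 - 6) × (6.4 - 8)/(4 - 8) = -0.176000
L_2(6.4) = (6.4 - 2)/(6 - 2) × (6.4 - 4)/(6 - 4) × (6.4 - 8)/(6 - 8) = 1.056000
L_3(6.4) = (6.4 - 2)/(8 - 2) × (6.4 - 4)/(8 - 4) × (6.4 - 6)/(8 - 6) = 0.088000

P(6.4) = (-3)×L_0(6.4) + 1×L_1(6.4) + (-13)×L_2(6.4) + (-13)×L_3(6.4)
P(6.4) = -15.144000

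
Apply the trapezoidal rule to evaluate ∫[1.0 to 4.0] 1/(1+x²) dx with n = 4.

f(x) = 1/(1+x²)
a = 1.0, b = 4.0, n = 4
h = (b - a)/n = 0.750000

Trapezoidal rule: (h/2)[f(x₀) + 2f(x₁) + 2f(x₂) + ... + f(xₙ)]

x_0 = 1.0000, f(x_0) = 0.500000, coefficient = 1
x_1 = 1.7500, f(x_1) = 0.246154, coefficient = 2
x_2 = 2.5000, f(x_2) = 0.137931, coefficient = 2
x_3 = 3.2500, f(x_3) = 0.086486, coefficient = 2
x_4 = 4.0000, f(x_4) = 0.058824, coefficient = 1

I ≈ (0.750000/2) × 1.499966 = 0.562487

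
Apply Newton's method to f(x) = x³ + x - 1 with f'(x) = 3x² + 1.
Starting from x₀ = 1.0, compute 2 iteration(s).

f(x) = x³ + x - 1
f'(x) = 3x² + 1
x₀ = 1.0

Newton-Raphson formula: x_{n+1} = x_n - f(x_n)/f'(x_n)

Iteration 1:
  f(1.000000) = 1.000000
  f'(1.000000) = 4.000000
  x_1 = 1.000000 - 1.000000/4.000000 = 0.750000
Iteration 2:
  f(0.750000) = 0.171875
  f'(0.750000) = 2.687500
  x_2 = 0.750000 - 0.171875/2.687500 = 0.686047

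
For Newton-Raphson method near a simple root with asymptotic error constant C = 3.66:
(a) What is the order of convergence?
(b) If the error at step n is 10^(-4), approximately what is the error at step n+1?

(a) Newton-Raphson has quadratic (order 2) convergence near simple roots.
    This means |e_{n+1}| ≈ C|e_n|².

(b) With |e_n| = 10^(-4) and C = 3.66:
    |e_{n+1}| ≈ 3.66 × (10^(-4))² = 3.66 × 10^(-8)

(a) 2 (quadratic); (b) |e_{n+1}| ≈ 3.660e-08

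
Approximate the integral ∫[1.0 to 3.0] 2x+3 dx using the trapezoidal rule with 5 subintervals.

f(x) = 2x+3
a = 1.0, b = 3.0, n = 5
h = (b - a)/n = 0.400000

Trapezoidal rule: (h/2)[f(x₀) + 2f(x₁) + 2f(x₂) + ... + f(xₙ)]

x_0 = 1.0000, f(x_0) = 5.000000, coefficient = 1
x_1 = 1.4000, f(x_1) = 5.800000, coefficient = 2
x_2 = 1.8000, f(x_2) = 6.600000, coefficient = 2
x_3 = 2.2000, f(x_3) = 7.400000, coefficient = 2
x_4 = 2.6000, f(x_4) = 8.200000, coefficient = 2
x_5 = 3.0000, f(x_5) = 9.000000, coefficient = 1

I ≈ (0.400000/2) × 70.000000 = 14.000000
Exact value: 14.000000
Error: 0.000000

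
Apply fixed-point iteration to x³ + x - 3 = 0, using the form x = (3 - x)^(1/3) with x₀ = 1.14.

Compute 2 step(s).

Equation: x³ + x - 3 = 0
Fixed-point form: x = (3 - x)^(1/3)
x₀ = 1.14

x_1 = g(1.140000) = 1.229809
x_2 = g(1.229809) = 1.209688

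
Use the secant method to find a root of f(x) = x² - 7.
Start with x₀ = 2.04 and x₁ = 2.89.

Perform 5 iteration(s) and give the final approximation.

f(x) = x² - 7
x₀ = 2.04, x₁ = 2.89

Secant formula: x_{n+1} = x_n - f(x_n)(x_n - x_{n-1})/(f(x_n) - f(x_{n-1}))

Iteration 1:
  f(2.040000) = -2.838400
  f(2.890000) = 1.352100
  x_2 = 2.890000 - 1.352100×(2.890000 - 2.040000)/(1.352100 - (-2.838400))
       = 2.615740
Iteration 2:
  f(2.890000) = 1.352100
  f(2.615740) = -0.157902
  x_3 = 2.615740 - (-0.157902)×(2.615740 - 2.890000)/(-0.157902 - 1.352100)
       = 2.644420
Iteration 3:
  f(2.615740) = -0.157902
  f(2.644420) = -0.007043
  x_4 = 2.644420 - (-0.007043)×(2.644420 - 2.615740)/(-0.007043 - (-0.157902))
       = 2.645759
Iteration 4:
  f(2.644420) = -0.007043
  f(2.645759) = 0.000040
  x_5 = 2.645759 - 0.000040×(2.645759 - 2.644420)/(0.000040 - (-0.007043))
       = 2.645751
Iteration 5:
  f(2.645759) = 0.000040
  f(2.645751) = 0.000000
  x_6 = 2.645751 - 0.000000×(2.645751 - 2.645759)/(0.000000 - 0.000040)
       = 2.645751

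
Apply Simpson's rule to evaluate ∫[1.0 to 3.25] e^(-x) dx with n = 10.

f(x) = e^(-x)
a = 1.0, b = 3.25, n = 10
h = (b - a)/n = 0.225000

Simpson's rule: (h/3)[f(x₀) + 4f(x₁) + 2f(x₂) + ... + f(xₙ)]

x_0 = 1.0000, f(x_0) = 0.367879, coefficient = 1
x_1 = 1.2250, f(x_1) = 0.293758, coefficient = 4
x_2 = 1.4500, f(x_2) = 0.234570, coefficient = 2
x_3 = 1.6750, f(x_3) = 0.187308, coefficient = 4
x_4 = 1.9000, f(x_4) = 0.149569, coefficient = 2
x_5 = 2.1250, f(x_5) = 0.119433, coefficient = 4
x_6 = 2.3500, f(x_6) = 0.095369, coefficient = 2
x_7 = 2.5750, f(x_7) = 0.076154, coefficient = 4
x_8 = 2.8000, f(x_8) = 0.060810, coefficient = 2
x_9 = 3.0250, f(x_9) = 0.048558, coefficient = 4
x_10 = 3.2500, f(x_10) = 0.038774, coefficient = 1

I ≈ (0.225000/3) × 4.388132 = 0.329110
Exact value: 0.329105
Error: 0.000005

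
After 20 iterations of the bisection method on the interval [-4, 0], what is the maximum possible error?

Bisection error bound: |error| ≤ (b-a)/2^n
|error| ≤ (0 - (-4))/2^20 = 4/2^20
|error| ≤ 0.0000038147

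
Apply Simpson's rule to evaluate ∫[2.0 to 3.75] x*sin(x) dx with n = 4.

f(x) = x*sin(x)
a = 2.0, b = 3.75, n = 4
h = (b - a)/n = 0.437500

Simpson's rule: (h/3)[f(x₀) + 4f(x₁) + 2f(x₂) + ... + f(xₙ)]

x_0 = 2.0000, f(x_0) = 1.818595, coefficient = 1
x_1 = 2.4375, f(x_1) = 1.577897, coefficient = 4
x_2 = 2.8750, f(x_2) = 0.757407, coefficient = 2
x_3 = 3.3125, f(x_3) = -0.563379, coefficient = 4
x_4 = 3.7500, f(x_4) = -2.143355, coefficient = 1

I ≈ (0.437500/3) × 5.248130 = 0.765352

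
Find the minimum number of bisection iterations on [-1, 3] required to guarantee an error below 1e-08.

We need (b-a)/2^n ≤ 1e-08
(3 - (-1))/2^n ≤ 1e-08
4/2^n ≤ 1e-08
2^n ≥ 400000000
n ≥ log₂(400000000) = 28.58
n ≥ 29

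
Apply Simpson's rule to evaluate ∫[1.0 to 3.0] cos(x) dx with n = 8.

f(x) = cos(x)
a = 1.0, b = 3.0, n = 8
h = (b - a)/n = 0.250000

Simpson's rule: (h/3)[f(x₀) + 4f(x₁) + 2f(x₂) + ... + f(xₙ)]

x_0 = 1.0000, f(x_0) = 0.540302, coefficient = 1
x_1 = 1.2500, f(x_1) = 0.315322, coefficient = 4
x_2 = 1.5000, f(x_2) = 0.070737, coefficient = 2
x_3 = 1.7500, f(x_3) = -0.178246, coefficient = 4
x_4 = 2.0000, f(x_4) = -0.416147, coefficient = 2
x_5 = 2.2500, f(x_5) = -0.628174, coefficient = 4
x_6 = 2.5000, f(x_6) = -0.801144, coefficient = 2
x_7 = 2.7500, f(x_7) = -0.924302, coefficient = 4
x_8 = 3.0000, f(x_8) = -0.989992, coefficient = 1

I ≈ (0.250000/3) × -8.404395 = -0.700366
Exact value: -0.700351
Error: 0.000015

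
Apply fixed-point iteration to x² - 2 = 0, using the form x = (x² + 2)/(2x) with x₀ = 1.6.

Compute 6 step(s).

Equation: x² - 2 = 0
Fixed-point form: x = (x² + 2)/(2x)
x₀ = 1.6

x_1 = g(1.600000) = 1.425000
x_2 = g(1.425000) = 1.414254
x_3 = g(1.414254) = 1.414214
x_4 = g(1.414214) = 1.414214
x_5 = g(1.414214) = 1.414214
x_6 = g(1.414214) = 1.414214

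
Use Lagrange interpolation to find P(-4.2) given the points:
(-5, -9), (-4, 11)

Lagrange interpolation formula:
P(x) = Σ yᵢ × Lᵢ(x)
where Lᵢ(x) = Π_{j≠i} (x - xⱼ)/(xᵢ - xⱼ)

L_0(-4.2) = (-4.2 - (-4))/(-5 - (-4)) = 0.200000
L_1(-4.2) = (-4.2 - (-5))/(-4 - (-5)) = 0.800000

P(-4.2) = (-9)×L_0(-4.2) + 11×L_1(-4.2)
P(-4.2) = 7.000000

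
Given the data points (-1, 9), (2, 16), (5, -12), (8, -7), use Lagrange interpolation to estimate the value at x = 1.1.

Lagrange interpolation formula:
P(x) = Σ yᵢ × Lᵢ(x)
where Lᵢ(x) = Π_{j≠i} (x - xⱼ)/(xᵢ - xⱼ)

L_0(1.1) = (1.1 - 2)/(-1 - 2) × (1.1 - 5)/(-1 - 5) × (1.1 - 8)/(-1 - 8) = 0.149500
L_1(1.1) = (1.1 - (-1))/(2 - (-1)) × (1.1 - 5)/(2 - 5) × (1.1 - 8)/(2 - 8) = 1.046500
L_2(1.1) = (1.1 - (-1))/(5 - (-1)) × (1.1 - 2)/(5 - 2) × (1.1 - 8)/(5 - 8) = -0.241500
L_3(1.1) = (1.1 - (-1))/(8 - (-1)) × (1.1 - 2)/(8 - 2) × (1.1 - 5)/(8 - 5) = 0.045500

P(1.1) = 9×L_0(1.1) + 16×L_1(1.1) + (-12)×L_2(1.1) + (-7)×L_3(1.1)
P(1.1) = 20.669000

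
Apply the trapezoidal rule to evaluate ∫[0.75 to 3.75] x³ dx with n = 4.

f(x) = x³
a = 0.75, b = 3.75, n = 4
h = (b - a)/n = 0.750000

Trapezoidal rule: (h/2)[f(x₀) + 2f(x₁) + 2f(x₂) + ... + f(xₙ)]

x_0 = 0.7500, f(x_0) = 0.421875, coefficient = 1
x_1 = 1.5000, f(x_1) = 3.375000, coefficient = 2
x_2 = 2.2500, f(x_2) = 11.390625, coefficient = 2
x_3 = 3.0000, f(x_3) = 27.000000, coefficient = 2
x_4 = 3.7500, f(x_4) = 52.734375, coefficient = 1

I ≈ (0.750000/2) × 136.687500 = 51.257812
Exact value: 49.359375
Error: 1.898438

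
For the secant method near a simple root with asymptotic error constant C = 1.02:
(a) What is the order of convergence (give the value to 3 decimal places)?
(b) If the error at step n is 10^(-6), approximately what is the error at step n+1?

(a) Secant method has superlinear convergence with order φ = (1+√5)/2 ≈ 1.618.
    This means |e_{n+1}| ≈ C|e_n|^1.618.

(b) With |e_n| = 10^(-6) and C = 1.02:
    |e_{n+1}| ≈ 1.02 × (10^(-6))^1.618 = 1.02 × 10^(-9.71)

(a) ≈ 1.618 (golden ratio); (b) |e_{n+1}| ≈ 1.997e-10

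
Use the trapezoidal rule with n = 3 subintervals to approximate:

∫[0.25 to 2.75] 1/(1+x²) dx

f(x) = 1/(1+x²)
a = 0.25, b = 2.75, n = 3
h = (b - a)/n = 0.833333

Trapezoidal rule: (h/2)[f(x₀) + 2f(x₁) + 2f(x₂) + ... + f(xₙ)]

x_0 = 0.2500, f(x_0) = 0.941176, coefficient = 1
x_1 = 1.0833, f(x_1) = 0.460064, coefficient = 2
x_2 = 1.9167, f(x_2) = 0.213967, coefficient = 2
x_3 = 2.7500, f(x_3) = 0.116788, coefficient = 1

I ≈ (0.833333/2) × 2.406027 = 1.002511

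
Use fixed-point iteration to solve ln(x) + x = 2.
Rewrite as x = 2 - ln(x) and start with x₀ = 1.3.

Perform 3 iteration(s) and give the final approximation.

Equation: ln(x) + x = 2
Fixed-point form: x = 2 - ln(x)
x₀ = 1.3

x_1 = g(1.300000) = 1.737636
x_2 = g(1.737636) = 1.447475
x_3 = g(1.447475) = 1.630180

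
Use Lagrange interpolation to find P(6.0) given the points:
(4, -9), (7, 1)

Lagrange interpolation formula:
P(x) = Σ yᵢ × Lᵢ(x)
where Lᵢ(x) = Π_{j≠i} (x - xⱼ)/(xᵢ - xⱼ)

L_0(6.0) = (6.0 - 7)/(4 - 7) = 0.333333
L_1(6.0) = (6.0 - 4)/(7 - 4) = 0.666667

P(6.0) = (-9)×L_0(6.0) + 1×L_1(6.0)
P(6.0) = -2.333333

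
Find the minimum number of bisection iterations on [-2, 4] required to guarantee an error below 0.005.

We need (b-a)/2^n ≤ 0.005
(4 - (-2))/2^n ≤ 0.005
6/2^n ≤ 0.005
2^n ≥ 1200
n ≥ log₂(1200) = 10.23
n ≥ 11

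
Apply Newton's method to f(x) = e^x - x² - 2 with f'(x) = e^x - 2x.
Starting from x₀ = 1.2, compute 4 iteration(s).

f(x) = e^x - x² - 2
f'(x) = e^x - 2x
x₀ = 1.2

Newton-Raphson formula: x_{n+1} = x_n - f(x_n)/f'(x_n)

Iteration 1:
  f(1.200000) = -0.119883
  f'(1.200000) = 0.920117
  x_1 = 1.200000 - (-0.119883)/0.920117 = 1.330291
Iteration 2:
  f(1.330291) = 0.012470
  f'(1.330291) = 1.121562
  x_2 = 1.330291 - 0.012470/1.121562 = 1.319173
Iteration 3:
  f(1.319173) = 0.000109
  f'(1.319173) = 1.101981
  x_3 = 1.319173 - 0.000109/1.101981 = 1.319074
Iteration 4:
  f(1.319074) = 0.000000
  f'(1.319074) = 1.101808
  x_4 = 1.319074 - 0.000000/1.101808 = 1.319074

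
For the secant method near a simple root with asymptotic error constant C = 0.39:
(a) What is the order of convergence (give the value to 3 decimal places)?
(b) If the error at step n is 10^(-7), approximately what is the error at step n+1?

(a) Secant method has superlinear convergence with order φ = (1+√5)/2 ≈ 1.618.
    This means |e_{n+1}| ≈ C|e_n|^1.618.

(b) With |e_n| = 10^(-7) and C = 0.39:
    |e_{n+1}| ≈ 0.39 × (10^(-7))^1.618 = 0.39 × 10^(-11.33)

(a) ≈ 1.618 (golden ratio); (b) |e_{n+1}| ≈ 1.840e-12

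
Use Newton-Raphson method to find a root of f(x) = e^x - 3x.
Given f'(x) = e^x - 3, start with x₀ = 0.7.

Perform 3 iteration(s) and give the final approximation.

f(x) = e^x - 3x
f'(x) = e^x - 3
x₀ = 0.7

Newton-Raphson formula: x_{n+1} = x_n - f(x_n)/f'(x_n)

Iteration 1:
  f(0.700000) = -0.086247
  f'(0.700000) = -0.986247
  x_1 = 0.700000 - (-0.086247)/(-0.986247) = 0.612550
Iteration 2:
  f(0.612550) = 0.007480
  f'(0.612550) = -1.154869
  x_2 = 0.612550 - 0.007480/(-1.154869) = 0.619027
Iteration 3:
  f(0.619027) = 0.000039
  f'(0.619027) = -1.142879
  x_3 = 0.619027 - 0.000039/(-1.142879) = 0.619061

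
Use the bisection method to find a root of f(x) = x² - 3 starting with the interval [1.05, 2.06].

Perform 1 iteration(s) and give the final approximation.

f(x) = x² - 3
Initial interval: [1.05, 2.06]

Iteration 1:
  c_1 = (1.050000 + 2.060000)/2 = 1.555000
  f(c_1) = f(1.555000) = -0.581975
  f(a) × f(c) ≥ 0, new interval: [1.555000, 2.060000]

After 1 iteration(s), the approximation is c_1 = 1.555000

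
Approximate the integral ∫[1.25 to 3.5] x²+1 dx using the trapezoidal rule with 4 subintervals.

f(x) = x²+1
a = 1.25, b = 3.5, n = 4
h = (b - a)/n = 0.562500

Trapezoidal rule: (h/2)[f(x₀) + 2f(x₁) + 2f(x₂) + ... + f(xₙ)]

x_0 = 1.2500, f(x_0) = 2.562500, coefficient = 1
x_1 = 1.8125, f(x_1) = 4.285156, coefficient = 2
x_2 = 2.3750, f(x_2) = 6.640625, coefficient = 2
x_3 = 2.9375, f(x_3) = 9.628906, coefficient = 2
x_4 = 3.5000, f(x_4) = 13.250000, coefficient = 1

I ≈ (0.562500/2) × 56.921875 = 16.009277
Exact value: 15.890625
Error: 0.118652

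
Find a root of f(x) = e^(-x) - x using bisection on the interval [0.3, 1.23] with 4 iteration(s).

f(x) = e^(-x) - x
Initial interval: [0.3, 1.23]

Iteration 1:
  c_1 = (0.300000 + 1.230000)/2 = 0.765000
  f(c_1) = f(0.765000) = -0.299666
  f(a) × f(c) < 0, new interval: [0.300000, 0.765000]
Iteration 2:
  c_2 = (0.300000 + 0.765000)/2 = 0.532500
  f(c_2) = f(0.532500) = 0.054635
  f(a) × f(c) ≥ 0, new interval: [0.532500, 0.765000]
Iteration 3:
  c_3 = (0.532500 + 0.765000)/2 = 0.648750
  f(c_3) = f(0.648750) = -0.126051
  f(a) × f(c) < 0, new interval: [0.532500, 0.648750]
Iteration 4:
  c_4 = (0.532500 + 0.648750)/2 = 0.590625
  f(c_4) = f(0.590625) = -0.036644
  f(a) × f(c) < 0, new interval: [0.532500, 0.590625]

After 4 iteration(s), the approximation is c_4 = 0.590625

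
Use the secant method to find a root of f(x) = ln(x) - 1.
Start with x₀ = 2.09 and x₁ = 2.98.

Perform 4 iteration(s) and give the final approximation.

f(x) = ln(x) - 1
x₀ = 2.09, x₁ = 2.98

Secant formula: x_{n+1} = x_n - f(x_n)(x_n - x_{n-1})/(f(x_n) - f(x_{n-1}))

Iteration 1:
  f(2.090000) = -0.262836
  f(2.980000) = 0.091923
  x_2 = 2.980000 - 0.091923×(2.980000 - 2.090000)/(0.091923 - (-0.262836))
       = 2.749388
Iteration 2:
  f(2.980000) = 0.091923
  f(2.749388) = 0.011378
  x_3 = 2.749388 - 0.011378×(2.749388 - 2.980000)/(0.011378 - 0.091923)
       = 2.716810
Iteration 3:
  f(2.749388) = 0.011378
  f(2.716810) = -0.000542
  x_4 = 2.716810 - (-0.000542)×(2.716810 - 2.749388)/(-0.000542 - 0.011378)
       = 2.718290
Iteration 4:
  f(2.716810) = -0.000542
  f(2.718290) = 0.000003
  x_5 = 2.718290 - 0.000003×(2.718290 - 2.716810)/(0.000003 - (-0.000542))
       = 2.718282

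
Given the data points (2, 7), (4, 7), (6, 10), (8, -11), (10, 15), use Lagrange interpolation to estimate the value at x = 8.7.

Lagrange interpolation formula:
P(x) = Σ yᵢ × Lᵢ(x)
where Lᵢ(x) = Π_{j≠i} (x - xⱼ)/(xᵢ - xⱼ)

L_0(8.7) = (8.7 - 4)/(2 - 4) × (8.7 - 6)/(2 - 6) × (8.7 - 8)/(2 - 8) × (8.7 - 10)/(2 - 10) = -0.030073
L_1(8.7) = (8.7 - 2)/(4 - 2) × (8.7 - 6)/(4 - 6) × (8.7 - 8)/(4 - 8) × (8.7 - 10)/(4 - 10) = 0.171478
L_2(8.7) = (8.7 - 2)/(6 - 2) × (8.7 - 4)/(6 - 4) × (8.7 - 8)/(6 - 8) × (8.7 - 10)/(6 - 10) = -0.447748
L_3(8.7) = (8.7 - 2)/(8 - 2) × (8.7 - 4)/(8 - 4) × (8.7 - 6)/(8 - 6) × (8.7 - 10)/(8 - 10) = 1.151353
L_4(8.7) = (8.7 - 2)/(10 - 2) × (8.7 - 4)/(10 - 4) × (8.7 - 6)/(10 - 6) × (8.7 - 8)/(10 - 8) = 0.154990

P(8.7) = 7×L_0(8.7) + 7×L_1(8.7) + 10×L_2(8.7) + (-11)×L_3(8.7) + 15×L_4(8.7)
P(8.7) = -13.827683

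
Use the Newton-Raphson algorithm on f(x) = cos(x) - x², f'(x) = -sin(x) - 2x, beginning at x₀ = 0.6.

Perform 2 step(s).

f(x) = cos(x) - x²
f'(x) = -sin(x) - 2x
x₀ = 0.6

Newton-Raphson formula: x_{n+1} = x_n - f(x_n)/f'(x_n)

Iteration 1:
  f(0.600000) = 0.465336
  f'(0.600000) = -1.764642
  x_1 = 0.600000 - 0.465336/(-1.764642) = 0.863700
Iteration 2:
  f(0.863700) = -0.096348
  f'(0.863700) = -2.487650
  x_2 = 0.863700 - (-0.096348)/(-2.487650) = 0.824969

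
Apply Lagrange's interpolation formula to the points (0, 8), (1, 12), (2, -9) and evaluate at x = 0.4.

Lagrange interpolation formula:
P(x) = Σ yᵢ × Lᵢ(x)
where Lᵢ(x) = Π_{j≠i} (x - xⱼ)/(xᵢ - xⱼ)

L_0(0.4) = (0.4 - 1)/(0 - 1) × (0.4 - 2)/(0 - 2) = 0.480000
L_1(0.4) = (0.4 - 0)/(1 - 0) × (0.4 - 2)/(1 - 2) = 0.640000
L_2(0.4) = (0.4 - 0)/(2 - 0) × (0.4 - 1)/(2 - 1) = -0.120000

P(0.4) = 8×L_0(0.4) + 12×L_1(0.4) + (-9)×L_2(0.4)
P(0.4) = 12.600000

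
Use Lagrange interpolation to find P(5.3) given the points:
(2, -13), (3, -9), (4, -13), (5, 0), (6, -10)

Lagrange interpolation formula:
P(x) = Σ yᵢ × Lᵢ(x)
where Lᵢ(x) = Π_{j≠i} (x - xⱼ)/(xᵢ - xⱼ)

L_0(5.3) = (5.3 - 3)/(2 - 3) × (5.3 - 4)/(2 - 4) × (5.3 - 5)/(2 - 5) × (5.3 - 6)/(2 - 6) = -0.026162
L_1(5.3) = (5.3 - 2)/(3 - 2) × (5.3 - 4)/(3 - 4) × (5.3 - 5)/(3 - 5) × (5.3 - 6)/(3 - 6) = 0.150150
L_2(5.3) = (5.3 - 2)/(4 - 2) × (5.3 - 3)/(4 - 3) × (5.3 - 5)/(4 - 5) × (5.3 - 6)/(4 - 6) = -0.398475
L_3(5.3) = (5.3 - 2)/(5 - 2) × (5.3 - 3)/(5 - 3) × (5.3 - 4)/(5 - 4) × (5.3 - 6)/(5 - 6) = 1.151150
L_4(5.3) = (5.3 - 2)/(6 - 2) × (5.3 - 3)/(6 - 3) × (5.3 - 4)/(6 - 4) × (5.3 - 5)/(6 - 5) = 0.123337

P(5.3) = (-13)×L_0(5.3) + (-9)×L_1(5.3) + (-13)×L_2(5.3) + 0×L_3(5.3) + (-10)×L_4(5.3)
P(5.3) = 2.935562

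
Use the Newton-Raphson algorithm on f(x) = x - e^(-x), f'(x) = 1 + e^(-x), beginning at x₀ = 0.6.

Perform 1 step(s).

f(x) = x - e^(-x)
f'(x) = 1 + e^(-x)
x₀ = 0.6

Newton-Raphson formula: x_{n+1} = x_n - f(x_n)/f'(x_n)

Iteration 1:
  f(0.600000) = 0.051188
  f'(0.600000) = 1.548812
  x_1 = 0.600000 - 0.051188/1.548812 = 0.566950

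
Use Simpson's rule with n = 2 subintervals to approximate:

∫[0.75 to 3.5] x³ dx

f(x) = x³
a = 0.75, b = 3.5, n = 2
h = (b - a)/n = 1.375000

Simpson's rule: (h/3)[f(x₀) + 4f(x₁) + 2f(x₂) + ... + f(xₙ)]

x_0 = 0.7500, f(x_0) = 0.421875, coefficient = 1
x_1 = 2.1250, f(x_1) = 9.595703, coefficient = 4
x_2 = 3.5000, f(x_2) = 42.875000, coefficient = 1

I ≈ (1.375000/3) × 81.679688 = 37.436523
Exact value: 37.436523
Error: 0.000000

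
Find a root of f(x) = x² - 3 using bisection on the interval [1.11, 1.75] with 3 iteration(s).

f(x) = x² - 3
Initial interval: [1.11, 1.75]

Iteration 1:
  c_1 = (1.110000 + 1.750000)/2 = 1.430000
  f(c_1) = f(1.430000) = -0.955100
  f(a) × f(c) ≥ 0, new interval: [1.430000, 1.750000]
Iteration 2:
  c_2 = (1.430000 + 1.750000)/2 = 1.590000
  f(c_2) = f(1.590000) = -0.471900
  f(a) × f(c) ≥ 0, new interval: [1.590000, 1.750000]
Iteration 3:
  c_3 = (1.590000 + 1.750000)/2 = 1.670000
  f(c_3) = f(1.670000) = -0.211100
  f(a) × f(c) ≥ 0, new interval: [1.670000, 1.750000]

After 3 iteration(s), the approximation is c_3 = 1.670000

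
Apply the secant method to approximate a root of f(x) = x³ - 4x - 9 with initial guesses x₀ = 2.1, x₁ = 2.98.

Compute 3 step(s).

f(x) = x³ - 4x - 9
x₀ = 2.1, x₁ = 2.98

Secant formula: x_{n+1} = x_n - f(x_n)(x_n - x_{n-1})/(f(x_n) - f(x_{n-1}))

Iteration 1:
  f(2.100000) = -8.139000
  f(2.980000) = 5.543592
  x_2 = 2.980000 - 5.543592×(2.980000 - 2.100000)/(5.543592 - (-8.139000))
       = 2.623462
Iteration 2:
  f(2.980000) = 5.543592
  f(2.623462) = -1.437728
  x_3 = 2.623462 - (-1.437728)×(2.623462 - 2.980000)/(-1.437728 - 5.543592)
       = 2.696887
Iteration 3:
  f(2.623462) = -1.437728
  f(2.696887) = -0.172544
  x_4 = 2.696887 - (-0.172544)×(2.696887 - 2.623462)/(-0.172544 - (-1.437728))
       = 2.706901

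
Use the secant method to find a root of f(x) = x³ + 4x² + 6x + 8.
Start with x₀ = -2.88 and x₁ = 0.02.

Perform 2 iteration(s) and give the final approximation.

f(x) = x³ + 4x² + 6x + 8
x₀ = -2.88, x₁ = 0.02

Secant formula: x_{n+1} = x_n - f(x_n)(x_n - x_{n-1})/(f(x_n) - f(x_{n-1}))

Iteration 1:
  f(-2.880000) = 0.009728
  f(0.020000) = 8.121608
  x_2 = 0.020000 - 8.121608×(0.020000 - (-2.880000))/(8.121608 - 0.009728)
       = -2.883478
Iteration 2:
  f(0.020000) = 8.121608
  f(-2.883478) = -0.017605
  x_3 = -2.883478 - (-0.017605)×(-2.883478 - 0.020000)/(-0.017605 - 8.121608)
       = -2.877198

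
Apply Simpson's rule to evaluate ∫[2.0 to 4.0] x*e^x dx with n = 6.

f(x) = x*e^x
a = 2.0, b = 4.0, n = 6
h = (b - a)/n = 0.333333

Simpson's rule: (h/3)[f(x₀) + 4f(x₁) + 2f(x₂) + ... + f(xₙ)]

x_0 = 2.0000, f(x_0) = 14.778112, coefficient = 1
x_1 = 2.3333, f(x_1) = 24.061937, coefficient = 4
x_2 = 2.6667, f(x_2) = 38.378443, coefficient = 2
x_3 = 3.0000, f(x_3) = 60.256611, coefficient = 4
x_4 = 3.3333, f(x_4) = 93.438750, coefficient = 2
x_5 = 3.6667, f(x_5) = 143.444708, coefficient = 4
x_6 = 4.0000, f(x_6) = 218.392600, coefficient = 1

I ≈ (0.333333/3) × 1407.858119 = 156.428680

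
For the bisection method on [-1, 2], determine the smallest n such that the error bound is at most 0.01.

We need (b-a)/2^n ≤ 0.01
(2 - (-1))/2^n ≤ 0.01
3/2^n ≤ 0.01
2^n ≥ 300
n ≥ log₂(300) = 8.23
n ≥ 9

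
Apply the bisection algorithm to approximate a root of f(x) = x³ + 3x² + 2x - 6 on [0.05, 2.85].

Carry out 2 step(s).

f(x) = x³ + 3x² + 2x - 6
Initial interval: [0.05, 2.85]

Iteration 1:
  c_1 = (0.050000 + 2.850000)/2 = 1.450000
  f(c_1) = f(1.450000) = 6.256125
  f(a) × f(c) < 0, new interval: [0.050000, 1.450000]
Iteration 2:
  c_2 = (0.050000 + 1.450000)/2 = 0.750000
  f(c_2) = f(0.750000) = -2.390625
  f(a) × f(c) ≥ 0, new interval: [0.750000, 1.450000]

After 2 iteration(s), the approximation is c_2 = 0.750000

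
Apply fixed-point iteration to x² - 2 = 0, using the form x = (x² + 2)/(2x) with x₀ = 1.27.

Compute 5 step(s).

Equation: x² - 2 = 0
Fixed-point form: x = (x² + 2)/(2x)
x₀ = 1.27

x_1 = g(1.270000) = 1.422402
x_2 = g(1.422402) = 1.414237
x_3 = g(1.414237) = 1.414214
x_4 = g(1.414214) = 1.414214
x_5 = g(1.414214) = 1.414214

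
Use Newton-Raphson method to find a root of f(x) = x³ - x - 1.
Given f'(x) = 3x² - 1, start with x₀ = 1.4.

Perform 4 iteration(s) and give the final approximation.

f(x) = x³ - x - 1
f'(x) = 3x² - 1
x₀ = 1.4

Newton-Raphson formula: x_{n+1} = x_n - f(x_n)/f'(x_n)

Iteration 1:
  f(1.400000) = 0.344000
  f'(1.400000) = 4.880000
  x_1 = 1.400000 - 0.344000/4.880000 = 1.329508
Iteration 2:
  f(1.329508) = 0.020520
  f'(1.329508) = 4.302776
  x_2 = 1.329508 - 0.020520/4.302776 = 1.324739
Iteration 3:
  f(1.324739) = 0.000091
  f'(1.324739) = 4.264802
  x_3 = 1.324739 - 0.000091/4.264802 = 1.324718
Iteration 4:
  f(1.324718) = 0.000000
  f'(1.324718) = 4.264633
  x_4 = 1.324718 - 0.000000/4.264633 = 1.324718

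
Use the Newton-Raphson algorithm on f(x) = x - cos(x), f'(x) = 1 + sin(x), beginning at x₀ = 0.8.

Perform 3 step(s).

f(x) = x - cos(x)
f'(x) = 1 + sin(x)
x₀ = 0.8

Newton-Raphson formula: x_{n+1} = x_n - f(x_n)/f'(x_n)

Iteration 1:
  f(0.800000) = 0.103293
  f'(0.800000) = 1.717356
  x_1 = 0.800000 - 0.103293/1.717356 = 0.739853
Iteration 2:
  f(0.739853) = 0.001286
  f'(0.739853) = 1.674180
  x_2 = 0.739853 - 0.001286/1.674180 = 0.739085
Iteration 3:
  f(0.739085) = 0.000000
  f'(0.739085) = 1.673612
  x_3 = 0.739085 - 0.000000/1.673612 = 0.739085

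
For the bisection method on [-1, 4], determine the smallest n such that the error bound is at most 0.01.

We need (b-a)/2^n ≤ 0.01
(4 - (-1))/2^n ≤ 0.01
5/2^n ≤ 0.01
2^n ≥ 500
n ≥ log₂(500) = 8.97
n ≥ 9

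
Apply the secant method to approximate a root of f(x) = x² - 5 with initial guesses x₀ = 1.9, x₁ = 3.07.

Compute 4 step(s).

f(x) = x² - 5
x₀ = 1.9, x₁ = 3.07

Secant formula: x_{n+1} = x_n - f(x_n)(x_n - x_{n-1})/(f(x_n) - f(x_{n-1}))

Iteration 1:
  f(1.900000) = -1.390000
  f(3.070000) = 4.424900
  x_2 = 3.070000 - 4.424900×(3.070000 - 1.900000)/(4.424900 - (-1.390000))
       = 2.179678
Iteration 2:
  f(3.070000) = 4.424900
  f(2.179678) = -0.249004
  x_3 = 2.179678 - (-0.249004)×(2.179678 - 3.070000)/(-0.249004 - 4.424900)
       = 2.227110
Iteration 3:
  f(2.179678) = -0.249004
  f(2.227110) = -0.039980
  x_4 = 2.227110 - (-0.039980)×(2.227110 - 2.179678)/(-0.039980 - (-0.249004))
       = 2.236183
Iteration 4:
  f(2.227110) = -0.039980
  f(2.236183) = 0.000513
  x_5 = 2.236183 - 0.000513×(2.236183 - 2.227110)/(0.000513 - (-0.039980))
       = 2.236068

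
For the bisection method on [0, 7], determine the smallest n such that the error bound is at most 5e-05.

We need (b-a)/2^n ≤ 5e-05
(7 - 0)/2^n ≤ 5e-05
7/2^n ≤ 5e-05
2^n ≥ 140000
n ≥ log₂(140000) = 17.10
n ≥ 18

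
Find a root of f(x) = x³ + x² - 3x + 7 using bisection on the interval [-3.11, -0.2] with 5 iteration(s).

f(x) = x³ + x² - 3x + 7
Initial interval: [-3.11, -0.2]

Iteration 1:
  c_1 = (-3.110000 + (-0.200000))/2 = -1.655000
  f(c_1) = f(-1.655000) = 10.170939
  f(a) × f(c) < 0, new interval: [-3.110000, -1.655000]
Iteration 2:
  c_2 = (-3.110000 + (-1.655000))/2 = -2.382500
  f(c_2) = f(-2.382500) = 6.300007
  f(a) × f(c) < 0, new interval: [-3.110000, -2.382500]
Iteration 3:
  c_3 = (-3.110000 + (-2.382500))/2 = -2.746250
  f(c_3) = f(-2.746250) = 2.068726
  f(a) × f(c) < 0, new interval: [-3.110000, -2.746250]
Iteration 4:
  c_4 = (-3.110000 + (-2.746250))/2 = -2.928125
  f(c_4) = f(-2.928125) = -0.747207
  f(a) × f(c) ≥ 0, new interval: [-2.928125, -2.746250]
Iteration 5:
  c_5 = (-2.928125 + (-2.746250))/2 = -2.837187
  f(c_5) = f(-2.837187) = 0.722878
  f(a) × f(c) < 0, new interval: [-2.928125, -2.837187]

After 5 iteration(s), the approximation is c_5 = -2.837187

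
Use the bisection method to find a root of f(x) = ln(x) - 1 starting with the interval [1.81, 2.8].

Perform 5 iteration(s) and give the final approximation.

f(x) = ln(x) - 1
Initial interval: [1.81, 2.8]

Iteration 1:
  c_1 = (1.810000 + 2.800000)/2 = 2.305000
  f(c_1) = f(2.305000) = -0.164919
  f(a) × f(c) ≥ 0, new interval: [2.305000, 2.800000]
Iteration 2:
  c_2 = (2.305000 + 2.800000)/2 = 2.552500
  f(c_2) = f(2.552500) = -0.062927
  f(a) × f(c) ≥ 0, new interval: [2.552500, 2.800000]
Iteration 3:
  c_3 = (2.552500 + 2.800000)/2 = 2.676250
  f(c_3) = f(2.676250) = -0.015583
  f(a) × f(c) ≥ 0, new interval: [2.676250, 2.800000]
Iteration 4:
  c_4 = (2.676250 + 2.800000)/2 = 2.738125
  f(c_4) = f(2.738125) = 0.007273
  f(a) × f(c) < 0, new interval: [2.676250, 2.738125]
Iteration 5:
  c_5 = (2.676250 + 2.738125)/2 = 2.707187
  f(c_5) = f(2.707187) = -0.004090
  f(a) × f(c) ≥ 0, new interval: [2.707187, 2.738125]

After 5 iteration(s), the approximation is c_5 = 2.707187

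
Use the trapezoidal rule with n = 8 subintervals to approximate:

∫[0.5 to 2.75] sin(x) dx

f(x) = sin(x)
a = 0.5, b = 2.75, n = 8
h = (b - a)/n = 0.281250

Trapezoidal rule: (h/2)[f(x₀) + 2f(x₁) + 2f(x₂) + ... + f(xₙ)]

x_0 = 0.5000, f(x_0) = 0.479426, coefficient = 1
x_1 = 0.7812, f(x_1) = 0.704168, coefficient = 2
x_2 = 1.0625, f(x_2) = 0.873575, coefficient = 2
x_3 = 1.3438, f(x_3) = 0.974336, coefficient = 2
x_4 = 1.6250, f(x_4) = 0.998531, coefficient = 2
x_5 = 1.9062, f(x_5) = 0.944261, coefficient = 2
x_6 = 2.1875, f(x_6) = 0.815789, coefficient = 2
x_7 = 2.4688, f(x_7) = 0.623212, coefficient = 2
x_8 = 2.7500, f(x_8) = 0.381661, coefficient = 1

I ≈ (0.281250/2) × 12.728829 = 1.789992
Exact value: 1.801885
Error: 0.011893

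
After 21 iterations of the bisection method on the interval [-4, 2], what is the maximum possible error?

Bisection error bound: |error| ≤ (b-a)/2^n
|error| ≤ (2 - (-4))/2^21 = 6/2^21
|error| ≤ 0.0000028610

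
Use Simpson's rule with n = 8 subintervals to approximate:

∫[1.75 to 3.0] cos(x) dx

f(x) = cos(x)
a = 1.75, b = 3.0, n = 8
h = (b - a)/n = 0.156250

Simpson's rule: (h/3)[f(x₀) + 4f(x₁) + 2f(x₂) + ... + f(xₙ)]

x_0 = 1.7500, f(x_0) = -0.178246, coefficient = 1
x_1 = 1.9062, f(x_1) = -0.329198, coefficient = 4
x_2 = 2.0625, f(x_2) = -0.472128, coefficient = 2
x_3 = 2.2188, f(x_3) = -0.603556, coefficient = 4
x_4 = 2.3750, f(x_4) = -0.720278, coefficient = 2
x_5 = 2.5312, f(x_5) = -0.819452, coefficient = 4
x_6 = 2.6875, f(x_6) = -0.898659, coefficient = 2
x_7 = 2.8438, f(x_7) = -0.955972, coefficient = 4
x_8 = 3.0000, f(x_8) = -0.989992, coefficient = 1

I ≈ (0.156250/3) × -16.183080 = -0.842869
Exact value: -0.842866
Error: 0.000003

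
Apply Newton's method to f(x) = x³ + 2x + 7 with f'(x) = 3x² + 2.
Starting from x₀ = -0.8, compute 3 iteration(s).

f(x) = x³ + 2x + 7
f'(x) = 3x² + 2
x₀ = -0.8

Newton-Raphson formula: x_{n+1} = x_n - f(x_n)/f'(x_n)

Iteration 1:
  f(-0.800000) = 4.888000
  f'(-0.800000) = 3.920000
  x_1 = -0.800000 - 4.888000/3.920000 = -2.046939
Iteration 2:
  f(-2.046939) = -5.670466
  f'(-2.046939) = 14.569875
  x_2 = -2.046939 - (-5.670466)/14.569875 = -1.657748
Iteration 3:
  f(-1.657748) = -0.871197
  f'(-1.657748) = 10.244382
  x_3 = -1.657748 - (-0.871197)/10.244382 = -1.572706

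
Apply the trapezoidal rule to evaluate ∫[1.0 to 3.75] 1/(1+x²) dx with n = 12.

f(x) = 1/(1+x²)
a = 1.0, b = 3.75, n = 12
h = (b - a)/n = 0.229167

Trapezoidal rule: (h/2)[f(x₀) + 2f(x₁) + 2f(x₂) + ... + f(xₙ)]

x_0 = 1.0000, f(x_0) = 0.500000, coefficient = 1
x_1 = 1.2292, f(x_1) = 0.398271, coefficient = 2
x_2 = 1.4583, f(x_2) = 0.319822, coefficient = 2
x_3 = 1.6875, f(x_3) = 0.259898, coefficient = 2
x_4 = 1.9167, f(x_4) = 0.213967, coefficient = 2
x_5 = 2.1458, f(x_5) = 0.178425, coefficient = 2
x_6 = 2.3750, f(x_6) = 0.150588, coefficient = 2
x_7 = 2.6042, f(x_7) = 0.128507, coefficient = 2
x_8 = 2.8333, f(x_8) = 0.110769, coefficient = 2
x_9 = 3.0625, f(x_9) = 0.096349, coefficient = 2
x_10 = 3.2917, f(x_10) = 0.084495, coefficient = 2
x_11 = 3.5208, f(x_11) = 0.074648, coefficient = 2
x_12 = 3.7500, f(x_12) = 0.066390, coefficient = 1

I ≈ (0.229167/2) × 4.597871 = 0.526839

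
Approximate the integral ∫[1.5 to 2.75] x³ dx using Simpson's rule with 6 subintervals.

f(x) = x³
a = 1.5, b = 2.75, n = 6
h = (b - a)/n = 0.208333

Simpson's rule: (h/3)[f(x₀) + 4f(x₁) + 2f(x₂) + ... + f(xₙ)]

x_0 = 1.5000, f(x_0) = 3.375000, coefficient = 1
x_1 = 1.7083, f(x_1) = 4.985605, coefficient = 4
x_2 = 1.9167, f(x_2) = 7.041088, coefficient = 2
x_3 = 2.1250, f(x_3) = 9.595703, coefficient = 4
x_4 = 2.3333, f(x_4) = 12.703704, coefficient = 2
x_5 = 2.5417, f(x_5) = 16.419343, coefficient = 4
x_6 = 2.7500, f(x_6) = 20.796875, coefficient = 1

I ≈ (0.208333/3) × 187.664062 = 13.032227
Exact value: 13.032227
Error: 0.000000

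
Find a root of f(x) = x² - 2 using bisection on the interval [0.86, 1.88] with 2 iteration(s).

f(x) = x² - 2
Initial interval: [0.86, 1.88]

Iteration 1:
  c_1 = (0.860000 + 1.880000)/2 = 1.370000
  f(c_1) = f(1.370000) = -0.123100
  f(a) × f(c) ≥ 0, new interval: [1.370000, 1.880000]
Iteration 2:
  c_2 = (1.370000 + 1.880000)/2 = 1.625000
  f(c_2) = f(1.625000) = 0.640625
  f(a) × f(c) < 0, new interval: [1.370000, 1.625000]

After 2 iteration(s), the approximation is c_2 = 1.625000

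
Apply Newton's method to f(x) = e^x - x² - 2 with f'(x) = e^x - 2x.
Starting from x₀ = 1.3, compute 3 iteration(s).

f(x) = e^x - x² - 2
f'(x) = e^x - 2x
x₀ = 1.3

Newton-Raphson formula: x_{n+1} = x_n - f(x_n)/f'(x_n)

Iteration 1:
  f(1.300000) = -0.020703
  f'(1.300000) = 1.069297
  x_1 = 1.300000 - (-0.020703)/1.069297 = 1.319362
Iteration 2:
  f(1.319362) = 0.000317
  f'(1.319362) = 1.102309
  x_2 = 1.319362 - 0.000317/1.102309 = 1.319074
Iteration 3:
  f(1.319074) = 0.000000
  f'(1.319074) = 1.101808
  x_3 = 1.319074 - 0.000000/1.101808 = 1.319074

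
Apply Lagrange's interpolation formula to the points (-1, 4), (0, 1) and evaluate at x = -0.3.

Lagrange interpolation formula:
P(x) = Σ yᵢ × Lᵢ(x)
where Lᵢ(x) = Π_{j≠i} (x - xⱼ)/(xᵢ - xⱼ)

L_0(-0.3) = (-0.3 - 0)/(-1 - 0) = 0.300000
L_1(-0.3) = (-0.3 - (-1))/(0 - (-1)) = 0.700000

P(-0.3) = 4×L_0(-0.3) + 1×L_1(-0.3)
P(-0.3) = 1.900000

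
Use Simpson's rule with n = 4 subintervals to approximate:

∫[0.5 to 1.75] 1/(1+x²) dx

f(x) = 1/(1+x²)
a = 0.5, b = 1.75, n = 4
h = (b - a)/n = 0.312500

Simpson's rule: (h/3)[f(x₀) + 4f(x₁) + 2f(x₂) + ... + f(xₙ)]

x_0 = 0.5000, f(x_0) = 0.800000, coefficient = 1
x_1 = 0.8125, f(x_1) = 0.602353, coefficient = 4
x_2 = 1.1250, f(x_2) = 0.441379, coefficient = 2
x_3 = 1.4375, f(x_3) = 0.326115, coefficient = 4
x_4 = 1.7500, f(x_4) = 0.246154, coefficient = 1

I ≈ (0.312500/3) × 5.642783 = 0.587790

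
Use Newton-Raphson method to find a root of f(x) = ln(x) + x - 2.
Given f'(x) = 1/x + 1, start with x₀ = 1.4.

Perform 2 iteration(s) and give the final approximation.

f(x) = ln(x) + x - 2
f'(x) = 1/x + 1
x₀ = 1.4

Newton-Raphson formula: x_{n+1} = x_n - f(x_n)/f'(x_n)

Iteration 1:
  f(1.400000) = -0.263528
  f'(1.400000) = 1.714286
  x_1 = 1.400000 - (-0.263528)/1.714286 = 1.553725
Iteration 2:
  f(1.553725) = -0.005621
  f'(1.553725) = 1.643615
  x_2 = 1.553725 - (-0.005621)/1.643615 = 1.557144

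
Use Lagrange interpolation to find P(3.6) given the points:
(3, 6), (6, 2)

Lagrange interpolation formula:
P(x) = Σ yᵢ × Lᵢ(x)
where Lᵢ(x) = Π_{j≠i} (x - xⱼ)/(xᵢ - xⱼ)

L_0(3.6) = (3.6 - 6)/(3 - 6) = 0.800000
L_1(3.6) = (3.6 - 3)/(6 - 3) = 0.200000

P(3.6) = 6×L_0(3.6) + 2×L_1(3.6)
P(3.6) = 5.200000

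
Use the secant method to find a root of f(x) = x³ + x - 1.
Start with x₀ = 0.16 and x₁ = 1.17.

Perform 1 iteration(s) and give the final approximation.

f(x) = x³ + x - 1
x₀ = 0.16, x₁ = 1.17

Secant formula: x_{n+1} = x_n - f(x_n)(x_n - x_{n-1})/(f(x_n) - f(x_{n-1}))

Iteration 1:
  f(0.160000) = -0.835904
  f(1.170000) = 1.771613
  x_2 = 1.170000 - 1.771613×(1.170000 - 0.160000)/(1.771613 - (-0.835904))
       = 0.483780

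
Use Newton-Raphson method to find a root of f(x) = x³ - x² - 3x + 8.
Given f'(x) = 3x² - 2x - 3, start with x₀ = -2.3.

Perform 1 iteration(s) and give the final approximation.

f(x) = x³ - x² - 3x + 8
f'(x) = 3x² - 2x - 3
x₀ = -2.3

Newton-Raphson formula: x_{n+1} = x_n - f(x_n)/f'(x_n)

Iteration 1:
  f(-2.300000) = -2.557000
  f'(-2.300000) = 17.470000
  x_1 = -2.300000 - (-2.557000)/17.470000 = -2.153635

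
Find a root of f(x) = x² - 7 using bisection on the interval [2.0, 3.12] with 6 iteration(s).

f(x) = x² - 7
Initial interval: [2.0, 3.12]

Iteration 1:
  c_1 = (2.000000 + 3.120000)/2 = 2.560000
  f(c_1) = f(2.560000) = -0.446400
  f(a) × f(c) ≥ 0, new interval: [2.560000, 3.120000]
Iteration 2:
  c_2 = (2.560000 + 3.120000)/2 = 2.840000
  f(c_2) = f(2.840000) = 1.065600
  f(a) × f(c) < 0, new interval: [2.560000, 2.840000]
Iteration 3:
  c_3 = (2.560000 + 2.840000)/2 = 2.700000
  f(c_3) = f(2.700000) = 0.290000
  f(a) × f(c) < 0, new interval: [2.560000, 2.700000]
Iteration 4:
  c_4 = (2.560000 + 2.700000)/2 = 2.630000
  f(c_4) = f(2.630000) = -0.083100
  f(a) × f(c) ≥ 0, new interval: [2.630000, 2.700000]
Iteration 5:
  c_5 = (2.630000 + 2.700000)/2 = 2.665000
  f(c_5) = f(2.665000) = 0.102225
  f(a) × f(c) < 0, new interval: [2.630000, 2.665000]
Iteration 6:
  c_6 = (2.630000 + 2.665000)/2 = 2.647500
  f(c_6) = f(2.647500) = 0.009256
  f(a) × f(c) < 0, new interval: [2.630000, 2.647500]

After 6 iteration(s), the approximation is c_6 = 2.647500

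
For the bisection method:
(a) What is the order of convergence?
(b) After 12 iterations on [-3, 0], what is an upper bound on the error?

(a) Bisection has linear (order 1) convergence; the error is halved each step.

(b) Error bound = (b-a)/2^n = (0 - (-3))/2^{12}
    = 3/2^{12}

(a) 1 (linear); (b) error ≤ 7.32e-04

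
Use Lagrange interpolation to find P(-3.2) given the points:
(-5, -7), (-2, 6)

Lagrange interpolation formula:
P(x) = Σ yᵢ × Lᵢ(x)
where Lᵢ(x) = Π_{j≠i} (x - xⱼ)/(xᵢ - xⱼ)

L_0(-3.2) = (-3.2 - (-2))/(-5 - (-2)) = 0.400000
L_1(-3.2) = (-3.2 - (-5))/(-2 - (-5)) = 0.600000

P(-3.2) = (-7)×L_0(-3.2) + 6×L_1(-3.2)
P(-3.2) = 0.800000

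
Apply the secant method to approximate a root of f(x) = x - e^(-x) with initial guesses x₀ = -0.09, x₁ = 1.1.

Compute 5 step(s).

f(x) = x - e^(-x)
x₀ = -0.09, x₁ = 1.1

Secant formula: x_{n+1} = x_n - f(x_n)(x_n - x_{n-1})/(f(x_n) - f(x_{n-1}))

Iteration 1:
  f(-0.090000) = -1.184174
  f(1.100000) = 0.767129
  x_2 = 1.100000 - 0.767129×(1.100000 - (-0.090000))/(0.767129 - (-1.184174))
       = 0.632167
Iteration 2:
  f(1.100000) = 0.767129
  f(0.632167) = 0.100729
  x_3 = 0.632167 - 0.100729×(0.632167 - 1.100000)/(0.100729 - 0.767129)
       = 0.561453
Iteration 3:
  f(0.632167) = 0.100729
  f(0.561453) = -0.008927
  x_4 = 0.561453 - (-0.008927)×(0.561453 - 0.632167)/(-0.008927 - 0.100729)
       = 0.567210
Iteration 4:
  f(0.561453) = -0.008927
  f(0.567210) = 0.000104
  x_5 = 0.567210 - 0.000104×(0.567210 - 0.561453)/(0.000104 - (-0.008927))
       = 0.567143
Iteration 5:
  f(0.567210) = 0.000104
  f(0.567143) = 0.000000
  x_6 = 0.567143 - 0.000000×(0.567143 - 0.567210)/(0.000000 - 0.000104)
       = 0.567143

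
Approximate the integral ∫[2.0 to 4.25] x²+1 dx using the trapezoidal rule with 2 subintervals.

f(x) = x²+1
a = 2.0, b = 4.25, n = 2
h = (b - a)/n = 1.125000

Trapezoidal rule: (h/2)[f(x₀) + 2f(x₁) + 2f(x₂) + ... + f(xₙ)]

x_0 = 2.0000, f(x_0) = 5.000000, coefficient = 1
x_1 = 3.1250, f(x_1) = 10.765625, coefficient = 2
x_2 = 4.2500, f(x_2) = 19.062500, coefficient = 1

I ≈ (1.125000/2) × 45.593750 = 25.646484
Exact value: 25.171875
Error: 0.474609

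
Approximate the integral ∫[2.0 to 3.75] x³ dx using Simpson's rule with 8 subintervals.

f(x) = x³
a = 2.0, b = 3.75, n = 8
h = (b - a)/n = 0.218750

Simpson's rule: (h/3)[f(x₀) + 4f(x₁) + 2f(x₂) + ... + f(xₙ)]

x_0 = 2.0000, f(x_0) = 8.000000, coefficient = 1
x_1 = 2.2188, f(x_1) = 10.922577, coefficient = 4
x_2 = 2.4375, f(x_2) = 14.482178, coefficient = 2
x_3 = 2.6562, f(x_3) = 18.741608, coefficient = 4
x_4 = 2.8750, f(x_4) = 23.763672, coefficient = 2
x_5 = 3.0938, f(x_5) = 29.611176, coefficient = 4
x_6 = 3.3125, f(x_6) = 36.346924, coefficient = 2
x_7 = 3.5312, f(x_7) = 44.033722, coefficient = 4
x_8 = 3.7500, f(x_8) = 52.734375, coefficient = 1

I ≈ (0.218750/3) × 623.156250 = 45.438477
Exact value: 45.438477
Error: 0.000000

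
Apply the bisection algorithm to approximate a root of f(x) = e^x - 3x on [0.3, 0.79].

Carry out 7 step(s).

f(x) = e^x - 3x
Initial interval: [0.3, 0.79]

Iteration 1:
  c_1 = (0.300000 + 0.790000)/2 = 0.545000
  f(c_1) = f(0.545000) = 0.089608
  f(a) × f(c) ≥ 0, new interval: [0.545000, 0.790000]
Iteration 2:
  c_2 = (0.545000 + 0.790000)/2 = 0.667500
  f(c_2) = f(0.667500) = -0.053142
  f(a) × f(c) < 0, new interval: [0.545000, 0.667500]
Iteration 3:
  c_3 = (0.545000 + 0.667500)/2 = 0.606250
  f(c_3) = f(0.606250) = 0.014793
  f(a) × f(c) ≥ 0, new interval: [0.606250, 0.667500]
Iteration 4:
  c_4 = (0.606250 + 0.667500)/2 = 0.636875
  f(c_4) = f(0.636875) = -0.020061
  f(a) × f(c) < 0, new interval: [0.606250, 0.636875]
Iteration 5:
  c_5 = (0.606250 + 0.636875)/2 = 0.621563
  f(c_5) = f(0.621563) = -0.002853
  f(a) × f(c) < 0, new interval: [0.606250, 0.621563]
Iteration 6:
  c_6 = (0.606250 + 0.621563)/2 = 0.613906
  f(c_6) = f(0.613906) = 0.005916
  f(a) × f(c) ≥ 0, new interval: [0.613906, 0.621563]
Iteration 7:
  c_7 = (0.613906 + 0.621563)/2 = 0.617734
  f(c_7) = f(0.617734) = 0.001518
  f(a) × f(c) ≥ 0, new interval: [0.617734, 0.621563]

After 7 iteration(s), the approximation is c_7 = 0.617734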